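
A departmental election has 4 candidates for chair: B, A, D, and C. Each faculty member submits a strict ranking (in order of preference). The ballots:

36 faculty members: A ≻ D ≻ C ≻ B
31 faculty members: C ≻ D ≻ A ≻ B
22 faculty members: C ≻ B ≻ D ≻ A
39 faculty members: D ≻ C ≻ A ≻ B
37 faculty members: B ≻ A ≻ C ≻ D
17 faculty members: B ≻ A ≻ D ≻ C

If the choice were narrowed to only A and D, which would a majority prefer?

Voters preferring A to D: 90; preferring D to A: 92.
D wins the head-to-head.

D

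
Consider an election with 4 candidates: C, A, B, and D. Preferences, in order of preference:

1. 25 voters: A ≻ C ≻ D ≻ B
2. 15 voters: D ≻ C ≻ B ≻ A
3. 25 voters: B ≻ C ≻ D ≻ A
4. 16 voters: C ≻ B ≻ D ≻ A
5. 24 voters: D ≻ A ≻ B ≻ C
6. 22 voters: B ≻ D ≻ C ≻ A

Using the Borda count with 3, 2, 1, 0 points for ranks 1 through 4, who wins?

D

C: 25·2 + 15·2 + 25·2 + 16·3 + 24·0 + 22·1 = 200
A: 25·3 + 15·0 + 25·0 + 16·0 + 24·2 + 22·0 = 123
B: 25·0 + 15·1 + 25·3 + 16·2 + 24·1 + 22·3 = 212
D: 25·1 + 15·3 + 25·1 + 16·1 + 24·3 + 22·2 = 227
D has the highest Borda score (227).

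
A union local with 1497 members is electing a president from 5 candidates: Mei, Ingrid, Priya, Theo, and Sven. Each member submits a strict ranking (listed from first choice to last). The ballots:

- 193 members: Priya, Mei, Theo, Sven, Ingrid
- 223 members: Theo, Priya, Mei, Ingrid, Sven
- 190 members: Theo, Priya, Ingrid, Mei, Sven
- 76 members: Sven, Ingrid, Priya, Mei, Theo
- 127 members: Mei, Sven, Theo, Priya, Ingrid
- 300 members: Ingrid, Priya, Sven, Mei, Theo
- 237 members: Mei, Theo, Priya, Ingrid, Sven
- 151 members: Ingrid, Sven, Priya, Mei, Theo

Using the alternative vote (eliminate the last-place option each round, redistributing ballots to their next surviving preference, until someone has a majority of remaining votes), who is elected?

Round 1: Mei 364, Ingrid 451, Priya 193, Theo 413, Sven 76. Eliminate Sven.
Round 2: Mei 364, Ingrid 527, Priya 193, Theo 413. Eliminate Priya.
Round 3: Mei 557, Ingrid 527, Theo 413. Eliminate Theo.
Round 4: Mei 780, Ingrid 717. Mei has a majority.

Mei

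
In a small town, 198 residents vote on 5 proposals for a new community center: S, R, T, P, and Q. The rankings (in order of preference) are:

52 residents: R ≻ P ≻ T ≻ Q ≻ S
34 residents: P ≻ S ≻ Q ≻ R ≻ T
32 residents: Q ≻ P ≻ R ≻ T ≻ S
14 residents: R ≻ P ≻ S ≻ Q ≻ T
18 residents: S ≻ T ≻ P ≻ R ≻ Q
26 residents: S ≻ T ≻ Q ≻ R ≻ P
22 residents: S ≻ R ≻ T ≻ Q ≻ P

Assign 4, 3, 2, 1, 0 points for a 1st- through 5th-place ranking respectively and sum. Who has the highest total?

R

S: 52·0 + 34·3 + 32·0 + 14·2 + 18·4 + 26·4 + 22·4 = 394
R: 52·4 + 34·1 + 32·2 + 14·4 + 18·1 + 26·1 + 22·3 = 472
T: 52·2 + 34·0 + 32·1 + 14·0 + 18·3 + 26·3 + 22·2 = 312
P: 52·3 + 34·4 + 32·3 + 14·3 + 18·2 + 26·0 + 22·0 = 466
Q: 52·1 + 34·2 + 32·4 + 14·1 + 18·0 + 26·2 + 22·1 = 336
R has the highest Borda score (472).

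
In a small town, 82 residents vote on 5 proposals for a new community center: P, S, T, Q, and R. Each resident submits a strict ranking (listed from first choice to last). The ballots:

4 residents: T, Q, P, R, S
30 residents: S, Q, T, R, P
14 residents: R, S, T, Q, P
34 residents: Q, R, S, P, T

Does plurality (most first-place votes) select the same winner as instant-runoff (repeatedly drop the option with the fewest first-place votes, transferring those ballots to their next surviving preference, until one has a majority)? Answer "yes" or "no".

Plurality — first-place votes: P 0, S 30, T 4, Q 34, R 14. Winner: Q.
Instant-runoff — R1 P 0, S 30, T 4, Q 34, R 14 (P out); R2 S 30, T 4, Q 34, R 14 (T out); R3 S 30, Q 38, R 14 (R out); R4 S 44, Q 38 (S winner). Winner: S.
The two methods disagree.

no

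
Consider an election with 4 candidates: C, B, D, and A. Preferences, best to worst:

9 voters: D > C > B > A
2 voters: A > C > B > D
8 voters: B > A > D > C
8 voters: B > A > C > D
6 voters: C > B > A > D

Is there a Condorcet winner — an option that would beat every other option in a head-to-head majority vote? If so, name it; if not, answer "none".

Checking pairwise contests:
D beats C 17–16.
C beats B 17–16.
B beats D 24–9.
B beats A 31–2.
Every option loses at least one head-to-head, so there is no Condorcet winner.

none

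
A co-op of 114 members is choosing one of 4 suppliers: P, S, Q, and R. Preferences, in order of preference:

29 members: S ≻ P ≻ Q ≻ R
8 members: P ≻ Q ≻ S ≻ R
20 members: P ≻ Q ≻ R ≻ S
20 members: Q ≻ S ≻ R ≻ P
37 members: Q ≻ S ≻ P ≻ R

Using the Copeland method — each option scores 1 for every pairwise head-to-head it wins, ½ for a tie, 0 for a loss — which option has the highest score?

P: beats R; ties Q; loses to S → score 1.5.
S: beats P and R; loses to Q → score 2.
Q: beats S and R; ties P → score 2.5.
R: loses to P, S, and Q → score 0.
Q has the best pairwise record.

Q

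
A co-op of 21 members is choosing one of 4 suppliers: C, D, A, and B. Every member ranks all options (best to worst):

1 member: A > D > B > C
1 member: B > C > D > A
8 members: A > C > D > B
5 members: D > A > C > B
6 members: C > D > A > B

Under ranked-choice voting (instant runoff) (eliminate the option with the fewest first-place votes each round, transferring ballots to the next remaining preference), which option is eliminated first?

Round 1: C 6, D 5, A 9, B 1. Eliminate B.

B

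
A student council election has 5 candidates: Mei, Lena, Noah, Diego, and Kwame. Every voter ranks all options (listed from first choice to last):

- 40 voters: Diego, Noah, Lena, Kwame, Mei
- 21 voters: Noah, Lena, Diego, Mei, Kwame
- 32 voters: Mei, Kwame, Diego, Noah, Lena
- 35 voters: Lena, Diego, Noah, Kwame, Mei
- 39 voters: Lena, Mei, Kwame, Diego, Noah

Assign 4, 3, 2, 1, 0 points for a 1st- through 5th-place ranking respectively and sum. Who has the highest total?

Lena

Mei: 40·0 + 21·1 + 32·4 + 35·0 + 39·3 = 266
Lena: 40·2 + 21·3 + 32·0 + 35·4 + 39·4 = 439
Noah: 40·3 + 21·4 + 32·1 + 35·2 + 39·0 = 306
Diego: 40·4 + 21·2 + 32·2 + 35·3 + 39·1 = 410
Kwame: 40·1 + 21·0 + 32·3 + 35·1 + 39·2 = 249
Lena has the highest Borda score (439).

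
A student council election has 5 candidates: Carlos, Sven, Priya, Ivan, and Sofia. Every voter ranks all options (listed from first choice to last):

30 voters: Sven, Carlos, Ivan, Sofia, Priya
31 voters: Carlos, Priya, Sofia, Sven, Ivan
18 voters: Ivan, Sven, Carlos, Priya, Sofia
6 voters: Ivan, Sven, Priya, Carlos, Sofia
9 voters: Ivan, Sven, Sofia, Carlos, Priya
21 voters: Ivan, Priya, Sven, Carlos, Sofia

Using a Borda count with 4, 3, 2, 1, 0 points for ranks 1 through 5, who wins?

Sven

Carlos: 30·3 + 31·4 + 18·2 + 6·1 + 9·1 + 21·1 = 286
Sven: 30·4 + 31·1 + 18·3 + 6·3 + 9·3 + 21·2 = 292
Priya: 30·0 + 31·3 + 18·1 + 6·2 + 9·0 + 21·3 = 186
Ivan: 30·2 + 31·0 + 18·4 + 6·4 + 9·4 + 21·4 = 276
Sofia: 30·1 + 31·2 + 18·0 + 6·0 + 9·2 + 21·0 = 110
Sven has the highest Borda score (292).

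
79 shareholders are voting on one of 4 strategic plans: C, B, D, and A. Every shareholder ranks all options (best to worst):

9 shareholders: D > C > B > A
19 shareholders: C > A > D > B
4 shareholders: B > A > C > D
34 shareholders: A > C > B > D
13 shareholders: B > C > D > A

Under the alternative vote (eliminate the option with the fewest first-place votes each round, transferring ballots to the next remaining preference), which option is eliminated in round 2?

B

Round 1: C 19, B 17, D 9, A 34. Eliminate D.
Round 2: C 28, B 17, A 34. Eliminate B.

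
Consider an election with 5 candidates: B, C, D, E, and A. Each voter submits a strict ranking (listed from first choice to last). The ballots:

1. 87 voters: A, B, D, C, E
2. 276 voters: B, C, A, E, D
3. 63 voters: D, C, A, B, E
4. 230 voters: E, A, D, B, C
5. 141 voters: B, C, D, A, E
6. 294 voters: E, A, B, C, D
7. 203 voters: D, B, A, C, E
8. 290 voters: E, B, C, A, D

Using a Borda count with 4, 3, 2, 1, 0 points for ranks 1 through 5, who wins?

B

B: 87·3 + 276·4 + 63·1 + 230·1 + 141·4 + 294·2 + 203·3 + 290·3 = 4289
C: 87·1 + 276·3 + 63·3 + 230·0 + 141·3 + 294·1 + 203·1 + 290·2 = 2604
D: 87·2 + 276·0 + 63·4 + 230·2 + 141·2 + 294·0 + 203·4 + 290·0 = 1980
E: 87·0 + 276·1 + 63·0 + 230·4 + 141·0 + 294·4 + 203·0 + 290·4 = 3532
A: 87·4 + 276·2 + 63·2 + 230·3 + 141·1 + 294·3 + 203·2 + 290·1 = 3435
B has the highest Borda score (4289).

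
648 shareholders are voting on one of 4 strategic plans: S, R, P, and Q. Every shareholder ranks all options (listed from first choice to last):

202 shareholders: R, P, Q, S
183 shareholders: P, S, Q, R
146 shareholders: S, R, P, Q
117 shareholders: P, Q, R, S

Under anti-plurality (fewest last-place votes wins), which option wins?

P

Last-place votes: S 319, R 183, P 0, Q 146.
P is ranked last by the fewest voters, so P wins.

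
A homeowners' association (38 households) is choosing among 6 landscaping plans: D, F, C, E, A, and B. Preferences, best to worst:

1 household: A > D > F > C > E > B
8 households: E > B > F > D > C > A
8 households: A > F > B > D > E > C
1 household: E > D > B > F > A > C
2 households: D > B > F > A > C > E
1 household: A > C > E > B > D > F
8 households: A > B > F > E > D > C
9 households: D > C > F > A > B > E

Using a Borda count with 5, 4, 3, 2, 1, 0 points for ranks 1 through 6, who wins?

D: 1·4 + 8·2 + 8·2 + 1·4 + 2·5 + 1·1 + 8·1 + 9·5 = 104
F: 1·3 + 8·3 + 8·4 + 1·2 + 2·3 + 1·0 + 8·3 + 9·3 = 118
C: 1·2 + 8·1 + 8·0 + 1·0 + 2·1 + 1·4 + 8·0 + 9·4 = 52
E: 1·1 + 8·5 + 8·1 + 1·5 + 2·0 + 1·3 + 8·2 + 9·0 = 73
A: 1·5 + 8·0 + 8·5 + 1·1 + 2·2 + 1·5 + 8·5 + 9·2 = 113
B: 1·0 + 8·4 + 8·3 + 1·3 + 2·4 + 1·2 + 8·4 + 9·1 = 110
F has the highest Borda score (118).

F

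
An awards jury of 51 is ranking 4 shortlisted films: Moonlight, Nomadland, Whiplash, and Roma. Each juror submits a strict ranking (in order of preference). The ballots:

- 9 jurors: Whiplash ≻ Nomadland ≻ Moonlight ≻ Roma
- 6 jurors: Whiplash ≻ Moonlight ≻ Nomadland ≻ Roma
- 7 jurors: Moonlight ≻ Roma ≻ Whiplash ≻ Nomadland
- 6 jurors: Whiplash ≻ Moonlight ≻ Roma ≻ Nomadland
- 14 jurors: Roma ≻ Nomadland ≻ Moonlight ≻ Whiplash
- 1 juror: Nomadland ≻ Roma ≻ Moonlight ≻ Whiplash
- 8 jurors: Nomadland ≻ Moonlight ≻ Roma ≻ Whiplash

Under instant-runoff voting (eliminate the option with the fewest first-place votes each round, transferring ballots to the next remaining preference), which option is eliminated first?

Round 1: Moonlight 7, Nomadland 9, Whiplash 21, Roma 14. Eliminate Moonlight.

Moonlight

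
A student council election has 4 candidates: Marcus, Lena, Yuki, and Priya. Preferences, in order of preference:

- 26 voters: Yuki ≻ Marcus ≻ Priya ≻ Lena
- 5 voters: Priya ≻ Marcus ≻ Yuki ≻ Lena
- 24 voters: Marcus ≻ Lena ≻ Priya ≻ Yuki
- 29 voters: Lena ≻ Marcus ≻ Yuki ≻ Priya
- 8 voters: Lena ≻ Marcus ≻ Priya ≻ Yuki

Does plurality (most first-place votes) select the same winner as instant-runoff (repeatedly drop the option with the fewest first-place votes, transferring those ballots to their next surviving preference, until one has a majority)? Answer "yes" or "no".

no

Plurality — first-place votes: Marcus 24, Lena 37, Yuki 26, Priya 5. Winner: Lena.
Instant-runoff — R1 Marcus 24, Lena 37, Yuki 26, Priya 5 (Priya out); R2 Marcus 29, Lena 37, Yuki 26 (Yuki out); R3 Marcus 55, Lena 37 (Marcus winner). Winner: Marcus.
The two methods disagree.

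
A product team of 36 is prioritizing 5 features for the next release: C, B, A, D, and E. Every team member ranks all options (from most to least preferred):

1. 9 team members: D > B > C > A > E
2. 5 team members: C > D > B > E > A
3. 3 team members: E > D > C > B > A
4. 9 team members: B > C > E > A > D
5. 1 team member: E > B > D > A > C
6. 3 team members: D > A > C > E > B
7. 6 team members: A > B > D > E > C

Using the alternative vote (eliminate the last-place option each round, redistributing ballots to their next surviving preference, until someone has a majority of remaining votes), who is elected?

D

Round 1: C 5, B 9, A 6, D 12, E 4. Eliminate E.
Round 2: C 5, B 10, A 6, D 15. Eliminate C.
Round 3: B 10, A 6, D 20. D has a majority.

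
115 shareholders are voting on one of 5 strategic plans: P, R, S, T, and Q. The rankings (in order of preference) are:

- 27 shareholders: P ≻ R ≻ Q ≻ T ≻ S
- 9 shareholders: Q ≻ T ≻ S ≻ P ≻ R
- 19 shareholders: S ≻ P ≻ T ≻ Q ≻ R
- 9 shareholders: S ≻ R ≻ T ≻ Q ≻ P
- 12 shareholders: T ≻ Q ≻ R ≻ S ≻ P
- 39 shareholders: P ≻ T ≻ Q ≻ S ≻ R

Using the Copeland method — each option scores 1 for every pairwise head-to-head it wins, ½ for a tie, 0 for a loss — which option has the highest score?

P

P: beats R, S, T, and Q → score 4.
R: loses to P, S, T, and Q → score 0.
S: beats R; loses to P, T, and Q → score 1.
T: beats R, S, and Q; loses to P → score 3.
Q: beats R and S; loses to P and T → score 2.
P has the best pairwise record.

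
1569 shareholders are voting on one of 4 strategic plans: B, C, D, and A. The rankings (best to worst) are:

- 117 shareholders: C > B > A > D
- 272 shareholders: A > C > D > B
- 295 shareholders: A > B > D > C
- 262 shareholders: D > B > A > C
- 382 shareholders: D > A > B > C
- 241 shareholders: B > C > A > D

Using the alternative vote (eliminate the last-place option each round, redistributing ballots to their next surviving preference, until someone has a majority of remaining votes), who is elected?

Round 1: B 241, C 117, D 644, A 567. Eliminate C.
Round 2: B 358, D 644, A 567. Eliminate B.
Round 3: D 644, A 925. A has a majority.

A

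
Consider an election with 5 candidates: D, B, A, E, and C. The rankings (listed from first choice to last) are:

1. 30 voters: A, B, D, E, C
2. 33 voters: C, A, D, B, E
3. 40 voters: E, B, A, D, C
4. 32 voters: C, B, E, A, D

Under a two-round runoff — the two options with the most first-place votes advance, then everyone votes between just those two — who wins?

E

Round 1 first-place votes: D 0, B 0, A 30, E 40, C 65.
C and E advance.
Runoff: C is preferred to E by 65 voters; E by 70.
E wins the runoff.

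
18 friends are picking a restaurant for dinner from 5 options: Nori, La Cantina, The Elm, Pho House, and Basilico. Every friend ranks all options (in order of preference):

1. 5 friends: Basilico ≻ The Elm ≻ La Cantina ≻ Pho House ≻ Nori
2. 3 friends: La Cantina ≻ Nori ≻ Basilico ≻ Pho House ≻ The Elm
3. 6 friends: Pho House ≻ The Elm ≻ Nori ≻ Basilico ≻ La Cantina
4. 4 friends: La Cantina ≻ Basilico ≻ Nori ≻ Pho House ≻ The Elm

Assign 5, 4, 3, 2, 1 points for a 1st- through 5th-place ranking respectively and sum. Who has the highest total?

Basilico

Nori: 5·1 + 3·4 + 6·3 + 4·3 = 47
La Cantina: 5·3 + 3·5 + 6·1 + 4·5 = 56
The Elm: 5·4 + 3·1 + 6·4 + 4·1 = 51
Pho House: 5·2 + 3·2 + 6·5 + 4·2 = 54
Basilico: 5·5 + 3·3 + 6·2 + 4·4 = 62
Basilico has the highest Borda score (62).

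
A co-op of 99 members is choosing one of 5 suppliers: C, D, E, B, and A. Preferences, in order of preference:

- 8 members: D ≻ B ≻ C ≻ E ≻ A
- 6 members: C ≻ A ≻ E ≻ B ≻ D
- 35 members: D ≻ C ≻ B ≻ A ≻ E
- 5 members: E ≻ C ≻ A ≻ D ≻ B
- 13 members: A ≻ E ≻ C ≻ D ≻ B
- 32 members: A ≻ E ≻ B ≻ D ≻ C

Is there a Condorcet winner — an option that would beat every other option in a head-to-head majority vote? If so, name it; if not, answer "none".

none

Checking pairwise contests:
D beats C 75–24.
E beats D 56–43.
A beats E 86–13.
C beats B 59–40.
C beats A 54–45.
Every option loses at least one head-to-head, so there is no Condorcet winner.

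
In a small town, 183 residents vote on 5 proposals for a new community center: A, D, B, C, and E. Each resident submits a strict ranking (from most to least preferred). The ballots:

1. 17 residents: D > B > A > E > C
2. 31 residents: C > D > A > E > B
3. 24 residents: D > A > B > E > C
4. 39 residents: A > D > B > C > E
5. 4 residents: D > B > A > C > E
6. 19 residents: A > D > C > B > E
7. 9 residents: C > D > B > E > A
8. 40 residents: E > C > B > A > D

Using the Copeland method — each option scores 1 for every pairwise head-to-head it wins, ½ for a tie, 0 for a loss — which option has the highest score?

A

A: beats D, B, C, and E → score 4.
D: beats B, C, and E; loses to A → score 3.
B: beats E; loses to A, D, and C → score 1.
C: beats B and E; loses to A and D → score 2.
E: loses to A, D, B, and C → score 0.
A has the best pairwise record.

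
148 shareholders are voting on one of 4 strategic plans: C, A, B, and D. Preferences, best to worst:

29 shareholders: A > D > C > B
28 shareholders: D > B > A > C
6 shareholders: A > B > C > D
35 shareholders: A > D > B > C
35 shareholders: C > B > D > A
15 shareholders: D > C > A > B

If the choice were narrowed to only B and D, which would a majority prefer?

Voters preferring B to D: 41; preferring D to B: 107.
D wins the head-to-head.

D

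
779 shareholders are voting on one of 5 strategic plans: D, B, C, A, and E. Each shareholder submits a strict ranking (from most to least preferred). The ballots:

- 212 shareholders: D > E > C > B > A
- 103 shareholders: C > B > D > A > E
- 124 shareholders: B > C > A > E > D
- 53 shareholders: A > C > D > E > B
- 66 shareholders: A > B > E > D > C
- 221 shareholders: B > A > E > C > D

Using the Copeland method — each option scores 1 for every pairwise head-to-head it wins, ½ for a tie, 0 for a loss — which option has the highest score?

D: loses to B, C, A, and E → score 0.
B: beats D, C, A, and E → score 4.
C: beats D and A; loses to B and E → score 2.
A: beats D and E; loses to B and C → score 2.
E: beats D and C; loses to B and A → score 2.
B has the best pairwise record.

B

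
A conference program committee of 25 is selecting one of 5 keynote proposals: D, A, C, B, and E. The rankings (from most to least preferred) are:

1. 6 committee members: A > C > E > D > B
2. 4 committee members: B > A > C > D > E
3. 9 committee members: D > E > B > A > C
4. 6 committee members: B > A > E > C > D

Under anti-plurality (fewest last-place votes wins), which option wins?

A

Last-place votes: D 6, A 0, C 9, B 6, E 4.
A is ranked last by the fewest voters, so A wins.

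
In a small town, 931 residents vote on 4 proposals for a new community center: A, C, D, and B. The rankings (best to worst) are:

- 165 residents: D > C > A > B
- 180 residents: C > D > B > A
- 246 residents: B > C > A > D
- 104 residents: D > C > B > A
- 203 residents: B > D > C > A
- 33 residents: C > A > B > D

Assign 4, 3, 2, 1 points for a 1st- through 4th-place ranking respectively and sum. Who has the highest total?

C

A: 165·2 + 180·1 + 246·2 + 104·1 + 203·1 + 33·3 = 1408
C: 165·3 + 180·4 + 246·3 + 104·3 + 203·2 + 33·4 = 2803
D: 165·4 + 180·3 + 246·1 + 104·4 + 203·3 + 33·1 = 2504
B: 165·1 + 180·2 + 246·4 + 104·2 + 203·4 + 33·2 = 2595
C has the highest Borda score (2803).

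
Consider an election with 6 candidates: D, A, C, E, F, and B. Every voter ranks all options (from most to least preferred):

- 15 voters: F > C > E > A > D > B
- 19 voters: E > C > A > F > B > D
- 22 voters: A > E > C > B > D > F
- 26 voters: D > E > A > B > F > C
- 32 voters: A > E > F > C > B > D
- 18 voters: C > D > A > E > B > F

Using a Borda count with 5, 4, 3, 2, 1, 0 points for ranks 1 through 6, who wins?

D: 15·1 + 19·0 + 22·1 + 26·5 + 32·0 + 18·4 = 239
A: 15·2 + 19·3 + 22·5 + 26·3 + 32·5 + 18·3 = 489
C: 15·4 + 19·4 + 22·3 + 26·0 + 32·2 + 18·5 = 356
E: 15·3 + 19·5 + 22·4 + 26·4 + 32·4 + 18·2 = 496
F: 15·5 + 19·2 + 22·0 + 26·1 + 32·3 + 18·0 = 235
B: 15·0 + 19·1 + 22·2 + 26·2 + 32·1 + 18·1 = 165
E has the highest Borda score (496).

E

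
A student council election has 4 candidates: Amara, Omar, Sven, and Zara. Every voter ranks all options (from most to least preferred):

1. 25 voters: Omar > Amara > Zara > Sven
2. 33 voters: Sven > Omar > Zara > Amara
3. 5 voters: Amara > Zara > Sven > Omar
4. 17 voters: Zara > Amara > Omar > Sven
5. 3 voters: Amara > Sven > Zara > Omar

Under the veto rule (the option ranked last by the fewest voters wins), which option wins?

Last-place votes: Amara 33, Omar 8, Sven 42, Zara 0.
Zara is ranked last by the fewest voters, so Zara wins.

Zara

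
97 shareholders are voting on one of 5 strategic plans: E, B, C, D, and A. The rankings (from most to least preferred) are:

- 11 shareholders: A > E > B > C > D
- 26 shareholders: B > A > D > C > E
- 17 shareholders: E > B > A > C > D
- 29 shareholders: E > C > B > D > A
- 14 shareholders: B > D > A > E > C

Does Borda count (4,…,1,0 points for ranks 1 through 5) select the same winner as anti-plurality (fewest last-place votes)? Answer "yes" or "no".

Borda — scores: E 231, B 291, C 141, D 123, A 184. Winner: B.
Anti-plurality — last-place votes: E 26, B 0, C 14, D 28, A 29. Winner: B.
The two methods agree.

yes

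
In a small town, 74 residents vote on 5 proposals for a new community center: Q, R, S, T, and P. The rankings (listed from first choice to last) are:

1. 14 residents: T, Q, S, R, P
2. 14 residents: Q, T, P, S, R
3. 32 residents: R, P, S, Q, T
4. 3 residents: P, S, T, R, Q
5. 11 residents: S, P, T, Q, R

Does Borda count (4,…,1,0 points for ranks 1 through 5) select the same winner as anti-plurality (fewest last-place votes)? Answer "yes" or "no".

Borda — scores: Q 141, R 145, S 159, T 126, P 169. Winner: P.
Anti-plurality — last-place votes: Q 3, R 25, S 0, T 32, P 14. Winner: S.
The two methods disagree.

no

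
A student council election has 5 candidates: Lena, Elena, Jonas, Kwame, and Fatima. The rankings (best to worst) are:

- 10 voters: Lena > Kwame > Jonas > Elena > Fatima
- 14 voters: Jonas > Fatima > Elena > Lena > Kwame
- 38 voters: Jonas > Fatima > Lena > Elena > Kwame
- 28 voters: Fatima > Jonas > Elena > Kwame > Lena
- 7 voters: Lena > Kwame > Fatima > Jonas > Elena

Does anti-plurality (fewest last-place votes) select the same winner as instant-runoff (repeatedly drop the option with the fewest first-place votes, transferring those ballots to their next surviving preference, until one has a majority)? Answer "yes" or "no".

yes

Anti-plurality — last-place votes: Lena 28, Elena 7, Jonas 0, Kwame 52, Fatima 10. Winner: Jonas.
Instant-runoff — R1 Lena 17, Elena 0, Jonas 52, Kwame 0, Fatima 28 (Jonas winner). Winner: Jonas.
The two methods agree.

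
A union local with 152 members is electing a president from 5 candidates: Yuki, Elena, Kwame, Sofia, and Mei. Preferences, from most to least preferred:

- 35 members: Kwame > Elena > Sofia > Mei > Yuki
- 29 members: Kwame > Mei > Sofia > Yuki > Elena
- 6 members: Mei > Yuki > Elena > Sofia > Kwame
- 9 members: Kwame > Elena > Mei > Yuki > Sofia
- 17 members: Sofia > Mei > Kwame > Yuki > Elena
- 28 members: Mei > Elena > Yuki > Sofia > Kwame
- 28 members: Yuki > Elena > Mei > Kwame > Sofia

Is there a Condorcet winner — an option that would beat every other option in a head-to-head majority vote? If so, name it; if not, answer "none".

Mei

Mei vs Yuki: 124–28 for Mei.
Mei vs Elena: 80–72 for Mei.
Mei vs Kwame: 79–73 for Mei.
Mei vs Sofia: 100–52 for Mei.
Mei beats every other option head-to-head.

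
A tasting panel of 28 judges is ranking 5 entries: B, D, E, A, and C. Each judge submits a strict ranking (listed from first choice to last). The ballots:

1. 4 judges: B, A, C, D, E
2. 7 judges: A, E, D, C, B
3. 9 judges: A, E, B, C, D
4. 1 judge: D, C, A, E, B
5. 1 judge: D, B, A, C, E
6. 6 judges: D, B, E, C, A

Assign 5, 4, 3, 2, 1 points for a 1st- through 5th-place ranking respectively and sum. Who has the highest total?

A

B: 4·5 + 7·1 + 9·3 + 1·1 + 1·4 + 6·4 = 83
D: 4·2 + 7·3 + 9·1 + 1·5 + 1·5 + 6·5 = 78
E: 4·1 + 7·4 + 9·4 + 1·2 + 1·1 + 6·3 = 89
A: 4·4 + 7·5 + 9·5 + 1·3 + 1·3 + 6·1 = 108
C: 4·3 + 7·2 + 9·2 + 1·4 + 1·2 + 6·2 = 62
A has the highest Borda score (108).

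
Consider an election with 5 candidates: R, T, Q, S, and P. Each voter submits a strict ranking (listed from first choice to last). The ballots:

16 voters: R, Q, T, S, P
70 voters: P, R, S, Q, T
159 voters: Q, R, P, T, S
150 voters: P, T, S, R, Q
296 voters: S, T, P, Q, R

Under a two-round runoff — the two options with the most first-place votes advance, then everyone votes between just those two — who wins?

Round 1 first-place votes: R 16, T 0, Q 159, S 296, P 220.
S and P advance.
Runoff: S is preferred to P by 312 voters; P by 379.
P wins the runoff.

P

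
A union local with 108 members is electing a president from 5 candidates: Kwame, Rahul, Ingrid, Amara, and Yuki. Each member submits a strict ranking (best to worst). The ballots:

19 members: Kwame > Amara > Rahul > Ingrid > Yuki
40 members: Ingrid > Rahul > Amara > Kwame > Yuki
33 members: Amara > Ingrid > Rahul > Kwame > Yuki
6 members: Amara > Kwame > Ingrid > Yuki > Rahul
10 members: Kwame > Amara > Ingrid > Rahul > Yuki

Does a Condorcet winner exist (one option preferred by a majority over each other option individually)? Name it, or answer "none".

Amara vs Kwame: 79–29 for Amara.
Amara vs Rahul: 68–40 for Amara.
Amara vs Ingrid: 68–40 for Amara.
Amara vs Yuki: 108–0 for Amara.
Amara beats every other option head-to-head.

Amara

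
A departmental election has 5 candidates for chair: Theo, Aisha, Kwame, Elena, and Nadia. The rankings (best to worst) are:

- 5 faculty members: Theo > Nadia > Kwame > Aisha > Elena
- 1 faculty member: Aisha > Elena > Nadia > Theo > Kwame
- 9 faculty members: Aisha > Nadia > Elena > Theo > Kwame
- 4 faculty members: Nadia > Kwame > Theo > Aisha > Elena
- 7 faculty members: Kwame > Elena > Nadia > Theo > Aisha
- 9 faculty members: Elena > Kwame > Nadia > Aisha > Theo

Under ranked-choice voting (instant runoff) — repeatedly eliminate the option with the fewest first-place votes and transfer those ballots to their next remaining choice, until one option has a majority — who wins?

Kwame

Round 1: Theo 5, Aisha 10, Kwame 7, Elena 9, Nadia 4. Eliminate Nadia.
Round 2: Theo 5, Aisha 10, Kwame 11, Elena 9. Eliminate Theo.
Round 3: Aisha 10, Kwame 16, Elena 9. Eliminate Elena.
Round 4: Aisha 10, Kwame 25. Kwame has a majority.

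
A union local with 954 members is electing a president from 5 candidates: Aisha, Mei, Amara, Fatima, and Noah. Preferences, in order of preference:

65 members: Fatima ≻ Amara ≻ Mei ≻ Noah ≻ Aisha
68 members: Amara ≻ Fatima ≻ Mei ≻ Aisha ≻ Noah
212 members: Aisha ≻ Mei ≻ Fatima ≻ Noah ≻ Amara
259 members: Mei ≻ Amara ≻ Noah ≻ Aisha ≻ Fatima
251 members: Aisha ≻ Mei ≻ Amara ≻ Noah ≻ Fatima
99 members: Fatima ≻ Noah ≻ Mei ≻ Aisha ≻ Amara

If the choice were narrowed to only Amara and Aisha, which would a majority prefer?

Voters preferring Amara to Aisha: 392; preferring Aisha to Amara: 562.
Aisha wins the head-to-head.

Aisha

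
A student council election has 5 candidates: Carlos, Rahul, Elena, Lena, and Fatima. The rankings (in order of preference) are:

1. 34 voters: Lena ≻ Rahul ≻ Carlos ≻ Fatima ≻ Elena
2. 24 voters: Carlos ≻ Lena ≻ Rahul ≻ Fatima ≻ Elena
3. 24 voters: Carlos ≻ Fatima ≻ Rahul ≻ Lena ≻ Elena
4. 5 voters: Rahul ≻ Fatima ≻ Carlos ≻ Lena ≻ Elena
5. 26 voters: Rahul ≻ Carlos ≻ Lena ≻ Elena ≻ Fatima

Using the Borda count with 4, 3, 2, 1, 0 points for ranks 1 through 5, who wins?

Carlos

Carlos: 34·2 + 24·4 + 24·4 + 5·2 + 26·3 = 348
Rahul: 34·3 + 24·2 + 24·2 + 5·4 + 26·4 = 322
Elena: 34·0 + 24·0 + 24·0 + 5·0 + 26·1 = 26
Lena: 34·4 + 24·3 + 24·1 + 5·1 + 26·2 = 289
Fatima: 34·1 + 24·1 + 24·3 + 5·3 + 26·0 = 145
Carlos has the highest Borda score (348).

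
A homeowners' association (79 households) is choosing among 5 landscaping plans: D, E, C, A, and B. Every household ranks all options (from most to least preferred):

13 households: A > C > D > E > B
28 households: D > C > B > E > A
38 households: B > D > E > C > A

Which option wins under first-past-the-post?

B

First-place votes: D 28, E 0, C 0, A 13, B 38.
B has the most first-place votes.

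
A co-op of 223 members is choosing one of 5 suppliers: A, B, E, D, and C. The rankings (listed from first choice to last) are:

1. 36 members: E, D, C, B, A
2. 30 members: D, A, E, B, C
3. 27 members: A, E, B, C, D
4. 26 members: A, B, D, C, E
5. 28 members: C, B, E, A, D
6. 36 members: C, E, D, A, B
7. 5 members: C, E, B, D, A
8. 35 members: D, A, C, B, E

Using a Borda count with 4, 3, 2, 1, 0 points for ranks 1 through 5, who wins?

A: 36·0 + 30·3 + 27·4 + 26·4 + 28·1 + 36·1 + 5·0 + 35·3 = 471
B: 36·1 + 30·1 + 27·2 + 26·3 + 28·3 + 36·0 + 5·2 + 35·1 = 327
E: 36·4 + 30·2 + 27·3 + 26·0 + 28·2 + 36·3 + 5·3 + 35·0 = 464
D: 36·3 + 30·4 + 27·0 + 26·2 + 28·0 + 36·2 + 5·1 + 35·4 = 497
C: 36·2 + 30·0 + 27·1 + 26·1 + 28·4 + 36·4 + 5·4 + 35·2 = 471
D has the highest Borda score (497).

D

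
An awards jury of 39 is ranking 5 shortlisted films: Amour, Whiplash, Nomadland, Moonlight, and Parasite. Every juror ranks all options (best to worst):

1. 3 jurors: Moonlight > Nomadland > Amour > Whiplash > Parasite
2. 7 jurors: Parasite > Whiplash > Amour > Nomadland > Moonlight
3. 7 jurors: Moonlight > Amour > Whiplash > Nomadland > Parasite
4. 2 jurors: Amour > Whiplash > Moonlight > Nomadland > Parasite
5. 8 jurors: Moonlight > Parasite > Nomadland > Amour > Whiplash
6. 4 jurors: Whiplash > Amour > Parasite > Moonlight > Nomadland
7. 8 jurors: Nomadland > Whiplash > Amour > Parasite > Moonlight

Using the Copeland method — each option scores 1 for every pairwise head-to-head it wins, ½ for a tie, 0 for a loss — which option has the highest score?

Amour

Amour: beats Whiplash, Nomadland, Moonlight, and Parasite → score 4.
Whiplash: beats Nomadland, Moonlight, and Parasite; loses to Amour → score 3.
Nomadland: beats Parasite; loses to Amour, Whiplash, and Moonlight → score 1.
Moonlight: beats Nomadland and Parasite; loses to Amour and Whiplash → score 2.
Parasite: loses to Amour, Whiplash, Nomadland, and Moonlight → score 0.
Amour has the best pairwise record.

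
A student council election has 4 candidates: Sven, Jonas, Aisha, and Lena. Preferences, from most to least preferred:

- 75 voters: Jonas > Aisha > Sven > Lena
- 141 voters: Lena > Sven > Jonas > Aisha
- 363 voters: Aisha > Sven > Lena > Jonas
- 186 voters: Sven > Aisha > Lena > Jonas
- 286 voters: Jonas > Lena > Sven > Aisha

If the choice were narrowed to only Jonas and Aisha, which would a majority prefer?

Voters preferring Jonas to Aisha: 502; preferring Aisha to Jonas: 549.
Aisha wins the head-to-head.

Aisha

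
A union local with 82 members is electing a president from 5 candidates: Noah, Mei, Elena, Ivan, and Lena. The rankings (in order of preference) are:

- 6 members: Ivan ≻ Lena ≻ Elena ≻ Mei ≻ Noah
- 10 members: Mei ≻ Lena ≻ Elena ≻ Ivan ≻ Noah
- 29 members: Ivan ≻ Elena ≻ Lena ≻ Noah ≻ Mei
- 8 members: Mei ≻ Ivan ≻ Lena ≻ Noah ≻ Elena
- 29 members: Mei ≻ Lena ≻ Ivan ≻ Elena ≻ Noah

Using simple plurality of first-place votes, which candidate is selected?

First-place votes: Noah 0, Mei 47, Elena 0, Ivan 35, Lena 0.
Mei has the most first-place votes.

Mei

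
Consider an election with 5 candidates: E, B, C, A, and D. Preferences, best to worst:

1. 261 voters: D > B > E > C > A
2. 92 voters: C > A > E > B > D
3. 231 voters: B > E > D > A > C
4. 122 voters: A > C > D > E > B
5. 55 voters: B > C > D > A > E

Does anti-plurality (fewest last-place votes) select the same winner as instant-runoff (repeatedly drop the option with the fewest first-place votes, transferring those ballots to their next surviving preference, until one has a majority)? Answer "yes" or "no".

Anti-plurality — last-place votes: E 55, B 122, C 231, A 261, D 92. Winner: E.
Instant-runoff — R1 E 0, B 286, C 92, A 122, D 261 (E out); R2 B 286, C 92, A 122, D 261 (C out); R3 B 286, A 214, D 261 (A out); R4 B 378, D 383 (D winner). Winner: D.
The two methods disagree.

no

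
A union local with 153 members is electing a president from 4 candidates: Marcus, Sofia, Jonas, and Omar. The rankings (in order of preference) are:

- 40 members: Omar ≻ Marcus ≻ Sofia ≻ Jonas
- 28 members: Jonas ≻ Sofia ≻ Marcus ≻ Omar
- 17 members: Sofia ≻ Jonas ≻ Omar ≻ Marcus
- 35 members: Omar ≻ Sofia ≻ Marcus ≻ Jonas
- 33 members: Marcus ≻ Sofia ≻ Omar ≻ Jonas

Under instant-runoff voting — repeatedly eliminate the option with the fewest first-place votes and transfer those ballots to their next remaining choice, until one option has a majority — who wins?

Omar

Round 1: Marcus 33, Sofia 17, Jonas 28, Omar 75. Eliminate Sofia.
Round 2: Marcus 33, Jonas 45, Omar 75. Eliminate Marcus.
Round 3: Jonas 45, Omar 108. Omar has a majority.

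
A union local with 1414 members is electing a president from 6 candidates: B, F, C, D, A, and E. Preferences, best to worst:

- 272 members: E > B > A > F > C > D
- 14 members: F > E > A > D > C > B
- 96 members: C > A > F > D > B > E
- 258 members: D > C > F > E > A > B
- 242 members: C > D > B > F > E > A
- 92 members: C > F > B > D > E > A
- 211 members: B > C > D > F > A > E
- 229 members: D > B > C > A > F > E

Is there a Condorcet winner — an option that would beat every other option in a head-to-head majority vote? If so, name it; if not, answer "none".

none

Checking pairwise contests:
D beats B 839–575.
B beats F 954–460.
B beats C 712–702.
C beats D 913–501.
B beats A 1046–368.
B beats E 870–544.
Every option loses at least one head-to-head, so there is no Condorcet winner.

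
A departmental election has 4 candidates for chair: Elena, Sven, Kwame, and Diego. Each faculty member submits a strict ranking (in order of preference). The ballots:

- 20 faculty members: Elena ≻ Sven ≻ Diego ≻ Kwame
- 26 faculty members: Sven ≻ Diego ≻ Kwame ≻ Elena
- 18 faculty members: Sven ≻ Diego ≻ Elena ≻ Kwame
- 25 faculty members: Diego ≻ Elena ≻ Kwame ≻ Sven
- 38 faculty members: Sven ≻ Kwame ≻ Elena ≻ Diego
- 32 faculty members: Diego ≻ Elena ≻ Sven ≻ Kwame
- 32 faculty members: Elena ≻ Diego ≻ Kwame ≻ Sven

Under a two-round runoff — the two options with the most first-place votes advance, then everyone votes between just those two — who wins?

Round 1 first-place votes: Elena 52, Sven 82, Kwame 0, Diego 57.
Sven and Diego advance.
Runoff: Sven is preferred to Diego by 102 voters; Diego by 89.
Sven wins the runoff.

Sven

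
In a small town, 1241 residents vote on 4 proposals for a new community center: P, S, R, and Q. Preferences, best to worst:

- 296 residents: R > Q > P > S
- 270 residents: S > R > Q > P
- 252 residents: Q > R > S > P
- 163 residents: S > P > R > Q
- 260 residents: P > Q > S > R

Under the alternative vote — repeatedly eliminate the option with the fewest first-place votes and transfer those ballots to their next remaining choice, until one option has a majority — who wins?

Round 1: P 260, S 433, R 296, Q 252. Eliminate Q.
Round 2: P 260, S 433, R 548. Eliminate P.
Round 3: S 693, R 548. S has a majority.

S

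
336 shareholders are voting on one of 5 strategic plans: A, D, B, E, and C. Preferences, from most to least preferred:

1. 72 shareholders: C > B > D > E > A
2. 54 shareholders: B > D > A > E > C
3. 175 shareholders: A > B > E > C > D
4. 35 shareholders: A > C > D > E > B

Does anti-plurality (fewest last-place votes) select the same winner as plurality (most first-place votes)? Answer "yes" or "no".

no

Anti-plurality — last-place votes: A 72, D 175, B 35, E 0, C 54. Winner: E.
Plurality — first-place votes: A 210, D 0, B 54, E 0, C 72. Winner: A.
The two methods disagree.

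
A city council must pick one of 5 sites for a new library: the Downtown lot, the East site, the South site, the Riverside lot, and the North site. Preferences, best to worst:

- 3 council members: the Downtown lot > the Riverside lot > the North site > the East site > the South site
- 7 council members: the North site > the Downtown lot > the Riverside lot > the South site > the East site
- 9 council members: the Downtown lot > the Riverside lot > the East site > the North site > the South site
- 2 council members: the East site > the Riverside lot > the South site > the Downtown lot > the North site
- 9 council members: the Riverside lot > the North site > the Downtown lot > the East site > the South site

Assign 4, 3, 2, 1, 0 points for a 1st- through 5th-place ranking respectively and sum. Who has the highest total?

the Riverside lot

the Downtown lot: 3·4 + 7·3 + 9·4 + 2·1 + 9·2 = 89
the East site: 3·1 + 7·0 + 9·2 + 2·4 + 9·1 = 38
the South site: 3·0 + 7·1 + 9·0 + 2·2 + 9·0 = 11
the Riverside lot: 3·3 + 7·2 + 9·3 + 2·3 + 9·4 = 92
the North site: 3·2 + 7·4 + 9·1 + 2·0 + 9·3 = 70
the Riverside lot has the highest Borda score (92).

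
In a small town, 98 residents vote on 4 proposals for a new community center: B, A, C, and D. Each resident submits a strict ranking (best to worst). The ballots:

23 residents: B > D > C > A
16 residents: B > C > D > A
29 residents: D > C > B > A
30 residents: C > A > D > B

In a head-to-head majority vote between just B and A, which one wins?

Voters preferring B to A: 68; preferring A to B: 30.
B wins the head-to-head.

B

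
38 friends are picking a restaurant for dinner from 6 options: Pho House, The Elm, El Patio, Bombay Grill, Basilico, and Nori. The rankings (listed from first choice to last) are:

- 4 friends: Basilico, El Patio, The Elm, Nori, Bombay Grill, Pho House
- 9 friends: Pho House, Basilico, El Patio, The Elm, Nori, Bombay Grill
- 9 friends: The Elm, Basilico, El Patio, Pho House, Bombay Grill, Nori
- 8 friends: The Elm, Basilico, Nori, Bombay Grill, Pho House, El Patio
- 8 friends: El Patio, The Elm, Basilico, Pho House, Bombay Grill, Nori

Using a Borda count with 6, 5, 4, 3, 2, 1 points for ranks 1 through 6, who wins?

Basilico

Pho House: 4·1 + 9·6 + 9·3 + 8·2 + 8·3 = 125
The Elm: 4·4 + 9·3 + 9·6 + 8·6 + 8·5 = 185
El Patio: 4·5 + 9·4 + 9·4 + 8·1 + 8·6 = 148
Bombay Grill: 4·2 + 9·1 + 9·2 + 8·3 + 8·2 = 75
Basilico: 4·6 + 9·5 + 9·5 + 8·5 + 8·4 = 186
Nori: 4·3 + 9·2 + 9·1 + 8·4 + 8·1 = 79
Basilico has the highest Borda score (186).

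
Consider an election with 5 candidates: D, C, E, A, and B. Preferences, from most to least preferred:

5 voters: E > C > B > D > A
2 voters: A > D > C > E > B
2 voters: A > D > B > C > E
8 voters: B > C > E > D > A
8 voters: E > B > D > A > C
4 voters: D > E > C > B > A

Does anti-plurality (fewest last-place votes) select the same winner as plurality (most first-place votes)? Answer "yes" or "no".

no

Anti-plurality — last-place votes: D 0, C 8, E 2, A 17, B 2. Winner: D.
Plurality — first-place votes: D 4, C 0, E 13, A 4, B 8. Winner: E.
The two methods disagree.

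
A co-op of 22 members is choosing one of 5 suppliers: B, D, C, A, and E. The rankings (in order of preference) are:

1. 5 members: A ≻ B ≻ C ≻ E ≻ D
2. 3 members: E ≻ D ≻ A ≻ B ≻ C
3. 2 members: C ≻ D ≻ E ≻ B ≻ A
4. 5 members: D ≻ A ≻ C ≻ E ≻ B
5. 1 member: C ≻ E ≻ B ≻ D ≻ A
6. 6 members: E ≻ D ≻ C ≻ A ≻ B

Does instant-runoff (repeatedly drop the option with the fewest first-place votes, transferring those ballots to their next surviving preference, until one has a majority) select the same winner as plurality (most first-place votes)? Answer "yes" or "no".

yes

Instant-runoff — R1 B 0, D 5, C 3, A 5, E 9 (B out); R2 D 5, C 3, A 5, E 9 (C out); R3 D 7, A 5, E 10 (A out); R4 D 7, E 15 (E winner). Winner: E.
Plurality — first-place votes: B 0, D 5, C 3, A 5, E 9. Winner: E.
The two methods agree.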